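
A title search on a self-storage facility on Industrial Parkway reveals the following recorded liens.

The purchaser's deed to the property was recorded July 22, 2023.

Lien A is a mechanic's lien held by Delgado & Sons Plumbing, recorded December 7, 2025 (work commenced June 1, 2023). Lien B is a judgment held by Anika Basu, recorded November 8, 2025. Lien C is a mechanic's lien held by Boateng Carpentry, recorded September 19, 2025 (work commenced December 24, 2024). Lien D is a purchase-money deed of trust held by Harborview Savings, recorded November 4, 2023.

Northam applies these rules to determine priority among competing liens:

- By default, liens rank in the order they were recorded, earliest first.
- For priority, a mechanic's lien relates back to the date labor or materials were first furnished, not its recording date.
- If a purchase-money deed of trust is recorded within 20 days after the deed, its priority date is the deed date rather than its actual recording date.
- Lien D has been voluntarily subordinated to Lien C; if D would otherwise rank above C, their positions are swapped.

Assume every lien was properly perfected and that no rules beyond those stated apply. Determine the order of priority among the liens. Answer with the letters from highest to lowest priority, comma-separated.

Adjusting effective dates: A's effective date is June 1, 2023, when work began; C relates back to December 24, 2024 (work commenced); D was recorded 105 days after the deed, outside the 20-day window, so it keeps its recording date.
Sorted by effective date: A (June 1, 2023), D (November 4, 2023), C (December 24, 2024), B (November 8, 2025).
D would otherwise be senior to C, so under the subordination agreement D and C exchange positions.

A, C, D, B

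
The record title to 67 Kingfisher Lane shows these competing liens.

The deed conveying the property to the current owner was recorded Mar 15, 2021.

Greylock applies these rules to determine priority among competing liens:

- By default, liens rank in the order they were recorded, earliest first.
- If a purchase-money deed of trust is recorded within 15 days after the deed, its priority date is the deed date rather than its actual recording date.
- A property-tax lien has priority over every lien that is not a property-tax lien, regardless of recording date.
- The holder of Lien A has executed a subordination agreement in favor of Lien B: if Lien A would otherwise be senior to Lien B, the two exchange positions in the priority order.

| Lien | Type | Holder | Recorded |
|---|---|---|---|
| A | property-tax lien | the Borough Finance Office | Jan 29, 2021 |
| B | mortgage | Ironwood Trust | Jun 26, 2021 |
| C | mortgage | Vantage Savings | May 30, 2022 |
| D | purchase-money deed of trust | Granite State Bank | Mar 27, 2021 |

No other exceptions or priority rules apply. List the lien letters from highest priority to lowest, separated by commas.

B, D, A, C

Adjusting effective dates: D was recorded within the 15-day window, so its effective date is the deed date Mar 15, 2021.
A is a property-tax lien, so it outranks all other liens regardless of date.
Remaining liens by effective date: D (Mar 15, 2021), B (Jun 26, 2021), C (May 30, 2022).
The subordination applies — A was senior to B — so A and B swap.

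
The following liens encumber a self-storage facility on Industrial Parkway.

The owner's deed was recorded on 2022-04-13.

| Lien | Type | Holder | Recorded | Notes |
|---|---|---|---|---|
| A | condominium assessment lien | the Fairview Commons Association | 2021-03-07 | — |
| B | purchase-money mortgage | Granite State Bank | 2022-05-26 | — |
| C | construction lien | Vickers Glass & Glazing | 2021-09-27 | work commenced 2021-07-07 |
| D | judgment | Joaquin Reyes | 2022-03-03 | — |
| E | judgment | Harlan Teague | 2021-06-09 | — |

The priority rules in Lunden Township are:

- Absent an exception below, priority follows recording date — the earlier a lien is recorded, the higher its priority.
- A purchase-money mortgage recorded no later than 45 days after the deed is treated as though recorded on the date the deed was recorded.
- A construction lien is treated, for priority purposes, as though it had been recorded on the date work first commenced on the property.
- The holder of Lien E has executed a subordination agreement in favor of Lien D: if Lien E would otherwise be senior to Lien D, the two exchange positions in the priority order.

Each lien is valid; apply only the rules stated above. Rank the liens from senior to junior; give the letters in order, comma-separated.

A, D, C, E, B

Effective dates after the stated exceptions: B's effective date is the deed date, 2022-04-13; C relates back to 2021-07-07 (work commenced).
By effective date: A (2021-03-07), E (2021-06-09), C (2021-07-07), D (2022-03-03), B (2022-04-13).
E would otherwise be senior to D, so under the subordination agreement E and D exchange positions.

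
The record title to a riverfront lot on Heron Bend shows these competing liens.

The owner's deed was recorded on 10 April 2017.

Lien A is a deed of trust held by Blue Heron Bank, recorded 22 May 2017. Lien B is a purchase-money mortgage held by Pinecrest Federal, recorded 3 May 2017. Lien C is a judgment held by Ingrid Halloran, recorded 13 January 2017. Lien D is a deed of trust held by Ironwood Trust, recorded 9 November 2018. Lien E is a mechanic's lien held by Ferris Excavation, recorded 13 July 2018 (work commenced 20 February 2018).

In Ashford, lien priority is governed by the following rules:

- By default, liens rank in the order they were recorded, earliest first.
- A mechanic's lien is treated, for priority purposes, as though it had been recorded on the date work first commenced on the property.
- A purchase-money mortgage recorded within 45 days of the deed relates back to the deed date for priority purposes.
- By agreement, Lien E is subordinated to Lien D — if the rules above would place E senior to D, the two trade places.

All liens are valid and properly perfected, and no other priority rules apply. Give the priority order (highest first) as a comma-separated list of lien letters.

C, B, A, D, E

Effective dates: B's effective date is the deed date, 10 April 2017; E is treated as recorded 20 February 2018, the work-commencement date.
By effective date: C (13 January 2017), B (10 April 2017), A (22 May 2017), E (20 February 2018), D (9 November 2018).
The subordination applies — E was senior to D — so E and D swap.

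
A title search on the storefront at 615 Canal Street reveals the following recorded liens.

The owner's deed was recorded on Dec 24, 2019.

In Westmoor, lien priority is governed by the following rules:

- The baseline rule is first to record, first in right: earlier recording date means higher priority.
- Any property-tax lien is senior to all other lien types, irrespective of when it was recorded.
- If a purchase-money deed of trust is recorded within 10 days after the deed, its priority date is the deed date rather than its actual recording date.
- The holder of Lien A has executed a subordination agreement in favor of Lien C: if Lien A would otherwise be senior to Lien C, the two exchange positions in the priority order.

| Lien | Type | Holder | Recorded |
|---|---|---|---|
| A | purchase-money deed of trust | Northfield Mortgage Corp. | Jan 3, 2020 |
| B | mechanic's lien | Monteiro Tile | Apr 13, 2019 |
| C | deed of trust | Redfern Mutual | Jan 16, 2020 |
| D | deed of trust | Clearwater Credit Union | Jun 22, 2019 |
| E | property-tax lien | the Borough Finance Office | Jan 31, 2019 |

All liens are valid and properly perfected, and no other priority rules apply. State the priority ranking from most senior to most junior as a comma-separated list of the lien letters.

E, B, D, C, A

First, effective dates: A was recorded within the 10-day window, so its effective date is the deed date Dec 24, 2019.
E is a property-tax lien and takes priority over every other lien.
Among the remaining liens, by effective date: B (Apr 13, 2019), D (Jun 22, 2019), A (Dec 24, 2019), C (Jan 16, 2020).
A would otherwise be senior to C, so under the subordination agreement A and C exchange positions.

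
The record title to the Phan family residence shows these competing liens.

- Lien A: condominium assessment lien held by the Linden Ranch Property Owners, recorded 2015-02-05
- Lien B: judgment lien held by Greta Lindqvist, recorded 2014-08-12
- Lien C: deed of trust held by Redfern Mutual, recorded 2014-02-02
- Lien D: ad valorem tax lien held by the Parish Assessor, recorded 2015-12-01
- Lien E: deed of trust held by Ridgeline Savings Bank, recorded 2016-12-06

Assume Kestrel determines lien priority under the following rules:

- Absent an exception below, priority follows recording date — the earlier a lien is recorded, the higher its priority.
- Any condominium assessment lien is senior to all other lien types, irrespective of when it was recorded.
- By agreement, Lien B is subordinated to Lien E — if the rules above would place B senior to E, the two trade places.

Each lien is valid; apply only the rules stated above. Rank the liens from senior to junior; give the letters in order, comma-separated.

A, C, E, D, B

A is a condominium assessment lien and takes priority over every other lien.
Remaining liens by effective date: C (2014-02-02), B (2014-08-12), D (2015-12-01), E (2016-12-06).
B is senior to E before the subordination, so the two trade places.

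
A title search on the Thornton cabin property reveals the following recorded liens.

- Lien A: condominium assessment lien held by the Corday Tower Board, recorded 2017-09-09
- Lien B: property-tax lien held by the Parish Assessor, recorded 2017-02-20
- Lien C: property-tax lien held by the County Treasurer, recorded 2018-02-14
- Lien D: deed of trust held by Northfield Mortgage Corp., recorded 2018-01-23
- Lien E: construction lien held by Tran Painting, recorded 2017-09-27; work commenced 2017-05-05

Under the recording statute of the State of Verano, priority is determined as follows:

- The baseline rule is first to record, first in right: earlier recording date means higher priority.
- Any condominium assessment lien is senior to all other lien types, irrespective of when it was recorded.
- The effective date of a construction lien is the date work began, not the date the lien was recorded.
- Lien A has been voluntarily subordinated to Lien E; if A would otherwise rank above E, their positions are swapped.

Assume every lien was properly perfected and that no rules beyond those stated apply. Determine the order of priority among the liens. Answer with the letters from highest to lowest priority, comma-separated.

Effective dates: E's effective date is 2017-05-05, when work began.
A is a condominium assessment lien, so it outranks all other liens regardless of date.
Ordering the rest by effective date: B (2017-02-20), E (2017-05-05), D (2018-01-23), C (2018-02-14).
The subordination applies — A was senior to E — so A and E swap.

E, B, A, D, C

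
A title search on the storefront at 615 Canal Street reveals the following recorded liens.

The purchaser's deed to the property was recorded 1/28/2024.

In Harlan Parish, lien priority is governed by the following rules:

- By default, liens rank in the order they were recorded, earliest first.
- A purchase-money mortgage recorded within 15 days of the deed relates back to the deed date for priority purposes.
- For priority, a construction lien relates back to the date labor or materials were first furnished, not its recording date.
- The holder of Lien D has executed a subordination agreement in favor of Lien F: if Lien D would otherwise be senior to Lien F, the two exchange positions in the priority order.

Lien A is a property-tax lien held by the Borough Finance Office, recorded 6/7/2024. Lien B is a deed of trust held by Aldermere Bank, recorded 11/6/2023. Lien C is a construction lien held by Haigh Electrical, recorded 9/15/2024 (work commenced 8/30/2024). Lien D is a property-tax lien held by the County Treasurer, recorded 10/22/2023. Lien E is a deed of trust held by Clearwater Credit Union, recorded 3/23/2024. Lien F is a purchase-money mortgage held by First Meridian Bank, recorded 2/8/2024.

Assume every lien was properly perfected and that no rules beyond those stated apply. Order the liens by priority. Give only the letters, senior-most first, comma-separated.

Effective dates: C is treated as recorded 8/30/2024, the work-commencement date; F was recorded within the 15-day window, so its effective date is the deed date 1/28/2024.
Ordering by effective date: D (10/22/2023), B (11/6/2023), F (1/28/2024), E (3/23/2024), A (6/7/2024), C (8/30/2024).
The subordination applies — D was senior to F — so D and F swap.

F, B, D, E, A, C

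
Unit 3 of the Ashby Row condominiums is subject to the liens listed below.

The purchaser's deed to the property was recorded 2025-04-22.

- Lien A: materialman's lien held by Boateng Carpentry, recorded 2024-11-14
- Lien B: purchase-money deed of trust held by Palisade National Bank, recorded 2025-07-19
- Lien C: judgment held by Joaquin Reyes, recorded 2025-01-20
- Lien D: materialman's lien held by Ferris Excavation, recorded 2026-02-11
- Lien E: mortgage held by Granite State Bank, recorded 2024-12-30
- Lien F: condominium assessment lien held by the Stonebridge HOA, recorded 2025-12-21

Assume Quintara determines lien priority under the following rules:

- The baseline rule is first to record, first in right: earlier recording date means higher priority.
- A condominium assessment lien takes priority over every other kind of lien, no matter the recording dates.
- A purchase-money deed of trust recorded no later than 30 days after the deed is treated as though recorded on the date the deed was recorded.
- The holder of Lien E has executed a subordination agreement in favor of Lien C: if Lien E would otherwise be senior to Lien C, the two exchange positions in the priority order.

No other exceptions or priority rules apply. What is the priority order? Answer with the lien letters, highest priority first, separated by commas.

Effective dates: B was recorded 88 days after the deed — beyond 30 days — so no relation-back applies.
F, as a condominium assessment lien, has superpriority and ranks first.
Remaining liens by effective date: A (2024-11-14), E (2024-12-30), C (2025-01-20), B (2025-07-19), D (2026-02-11).
E would otherwise be senior to C, so under the subordination agreement E and C exchange positions.

F, A, C, E, B, D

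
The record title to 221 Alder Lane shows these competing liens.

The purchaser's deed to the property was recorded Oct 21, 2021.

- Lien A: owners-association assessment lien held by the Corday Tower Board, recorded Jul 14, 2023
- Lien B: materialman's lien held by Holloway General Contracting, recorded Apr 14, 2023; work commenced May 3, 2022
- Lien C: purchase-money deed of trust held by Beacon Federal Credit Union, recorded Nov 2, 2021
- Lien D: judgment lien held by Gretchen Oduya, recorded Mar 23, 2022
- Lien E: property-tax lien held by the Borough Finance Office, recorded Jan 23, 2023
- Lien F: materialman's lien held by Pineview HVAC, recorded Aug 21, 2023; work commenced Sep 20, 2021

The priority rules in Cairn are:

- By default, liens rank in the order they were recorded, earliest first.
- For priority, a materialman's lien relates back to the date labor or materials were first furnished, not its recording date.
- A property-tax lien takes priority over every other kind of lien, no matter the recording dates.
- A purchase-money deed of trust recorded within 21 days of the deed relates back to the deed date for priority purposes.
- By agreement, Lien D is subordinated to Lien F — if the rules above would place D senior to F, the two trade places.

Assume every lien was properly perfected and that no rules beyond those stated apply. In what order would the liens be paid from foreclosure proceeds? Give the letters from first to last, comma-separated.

E, F, C, D, B, A

First, effective dates: B is treated as recorded May 3, 2022, the work-commencement date; C relates back to the deed date Oct 21, 2021; F relates back to Sep 20, 2021 (work commenced).
E is a property-tax lien, so it outranks all other liens regardless of date.
Ordering the rest by effective date: F (Sep 20, 2021), C (Oct 21, 2021), D (Mar 23, 2022), B (May 3, 2022), A (Jul 14, 2023).
D is already junior to F, so the subordination agreement changes nothing.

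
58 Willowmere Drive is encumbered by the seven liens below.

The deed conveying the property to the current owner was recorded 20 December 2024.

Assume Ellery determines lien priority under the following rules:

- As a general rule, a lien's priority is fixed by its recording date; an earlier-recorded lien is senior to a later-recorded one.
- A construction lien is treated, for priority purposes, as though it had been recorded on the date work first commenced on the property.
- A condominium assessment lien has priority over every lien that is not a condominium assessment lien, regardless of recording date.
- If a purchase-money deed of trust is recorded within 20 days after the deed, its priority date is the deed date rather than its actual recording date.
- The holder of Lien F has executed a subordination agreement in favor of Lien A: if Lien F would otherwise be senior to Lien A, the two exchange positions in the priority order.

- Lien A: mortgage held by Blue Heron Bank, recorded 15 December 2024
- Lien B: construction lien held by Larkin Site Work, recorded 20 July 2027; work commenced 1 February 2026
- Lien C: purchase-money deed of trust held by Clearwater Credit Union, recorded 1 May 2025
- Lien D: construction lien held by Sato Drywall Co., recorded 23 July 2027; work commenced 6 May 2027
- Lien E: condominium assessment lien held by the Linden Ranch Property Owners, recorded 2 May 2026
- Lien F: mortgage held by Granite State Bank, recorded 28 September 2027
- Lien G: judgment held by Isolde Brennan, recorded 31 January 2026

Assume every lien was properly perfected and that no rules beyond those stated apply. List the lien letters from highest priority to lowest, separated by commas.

E, A, C, G, B, D, F

Adjusting effective dates: B is treated as recorded 1 February 2026, the work-commencement date; C missed the 20-day window (132 days after the deed), so its recording date stands; D relates back to 6 May 2027 (work commenced).
E is a condominium assessment lien, so it outranks all other liens regardless of date.
Remaining liens by effective date: A (15 December 2024), C (1 May 2025), G (31 January 2026), B (1 February 2026), D (6 May 2027), F (28 September 2027).
Since F is not senior to A, the subordination leaves the order unchanged.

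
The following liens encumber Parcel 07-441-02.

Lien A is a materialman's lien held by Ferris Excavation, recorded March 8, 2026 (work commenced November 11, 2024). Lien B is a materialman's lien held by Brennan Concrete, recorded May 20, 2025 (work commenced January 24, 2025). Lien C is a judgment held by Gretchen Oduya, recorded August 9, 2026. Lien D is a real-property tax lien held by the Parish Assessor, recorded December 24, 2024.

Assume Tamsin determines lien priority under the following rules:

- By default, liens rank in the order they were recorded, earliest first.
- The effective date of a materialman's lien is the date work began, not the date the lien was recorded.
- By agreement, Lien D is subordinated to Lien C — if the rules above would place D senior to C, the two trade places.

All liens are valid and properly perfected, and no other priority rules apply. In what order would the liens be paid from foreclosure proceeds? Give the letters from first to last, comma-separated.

Adjusting effective dates: A relates back to November 11, 2024 (work commenced); B is treated as recorded January 24, 2025, the work-commencement date.
Sorted by effective date: A (November 11, 2024), D (December 24, 2024), B (January 24, 2025), C (August 9, 2026).
D is senior to C before the subordination, so the two trade places.

A, C, B, D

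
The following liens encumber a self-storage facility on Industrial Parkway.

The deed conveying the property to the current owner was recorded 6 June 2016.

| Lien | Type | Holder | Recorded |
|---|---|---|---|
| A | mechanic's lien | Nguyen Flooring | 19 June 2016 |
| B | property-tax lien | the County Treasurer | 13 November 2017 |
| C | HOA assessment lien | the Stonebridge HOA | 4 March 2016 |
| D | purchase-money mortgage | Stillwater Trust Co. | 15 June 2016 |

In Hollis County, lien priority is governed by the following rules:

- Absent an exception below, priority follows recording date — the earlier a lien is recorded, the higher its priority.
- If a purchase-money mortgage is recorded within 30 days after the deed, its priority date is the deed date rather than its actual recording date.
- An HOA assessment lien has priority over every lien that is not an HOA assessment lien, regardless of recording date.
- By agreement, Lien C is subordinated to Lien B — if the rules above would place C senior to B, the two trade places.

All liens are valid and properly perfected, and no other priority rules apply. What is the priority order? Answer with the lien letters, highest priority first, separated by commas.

B, D, A, C

First, effective dates: D relates back to the deed date 6 June 2016.
C is an HOA assessment lien, so it outranks all other liens regardless of date.
Ordering the rest by effective date: D (6 June 2016), A (19 June 2016), B (13 November 2017).
C is senior to B before the subordination, so the two trade places.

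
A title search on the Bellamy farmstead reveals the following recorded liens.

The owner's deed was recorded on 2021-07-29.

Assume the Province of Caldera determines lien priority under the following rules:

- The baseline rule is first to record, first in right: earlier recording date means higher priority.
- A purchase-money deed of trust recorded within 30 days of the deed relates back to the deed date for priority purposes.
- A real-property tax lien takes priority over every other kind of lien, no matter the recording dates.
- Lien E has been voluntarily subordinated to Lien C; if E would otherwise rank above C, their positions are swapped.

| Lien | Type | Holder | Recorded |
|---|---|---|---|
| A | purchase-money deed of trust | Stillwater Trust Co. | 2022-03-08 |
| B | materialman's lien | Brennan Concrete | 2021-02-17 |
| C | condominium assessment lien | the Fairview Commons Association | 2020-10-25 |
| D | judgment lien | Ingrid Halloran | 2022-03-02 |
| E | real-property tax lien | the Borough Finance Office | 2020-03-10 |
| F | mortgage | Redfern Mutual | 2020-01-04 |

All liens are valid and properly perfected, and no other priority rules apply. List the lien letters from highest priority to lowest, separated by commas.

C, F, E, B, D, A

Adjusting effective dates: A missed the 30-day window (222 days after the deed), so its recording date stands.
E, as a real-property tax lien, has superpriority and ranks first.
Ordering the rest by effective date: F (2020-01-04), C (2020-10-25), B (2021-02-17), D (2022-03-02), A (2022-03-08).
E would otherwise be senior to C, so under the subordination agreement E and C exchange positions.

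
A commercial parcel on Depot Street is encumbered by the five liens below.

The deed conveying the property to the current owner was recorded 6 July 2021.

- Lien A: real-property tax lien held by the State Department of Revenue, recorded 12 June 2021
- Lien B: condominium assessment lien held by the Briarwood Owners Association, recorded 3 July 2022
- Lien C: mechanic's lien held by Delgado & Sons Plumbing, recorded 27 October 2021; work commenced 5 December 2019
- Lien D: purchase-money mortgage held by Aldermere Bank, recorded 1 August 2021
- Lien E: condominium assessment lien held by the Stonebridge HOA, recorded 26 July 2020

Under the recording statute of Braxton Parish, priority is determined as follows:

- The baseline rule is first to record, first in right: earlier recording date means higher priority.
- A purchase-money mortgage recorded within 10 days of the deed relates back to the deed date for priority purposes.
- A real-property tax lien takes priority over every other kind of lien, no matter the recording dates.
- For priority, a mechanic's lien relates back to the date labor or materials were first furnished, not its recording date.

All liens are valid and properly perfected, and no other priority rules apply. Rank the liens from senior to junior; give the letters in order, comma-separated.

Adjusting effective dates: C is treated as recorded 5 December 2019, the work-commencement date; D was recorded 26 days after the deed — beyond 10 days — so no relation-back applies.
A is a real-property tax lien and takes priority over every other lien.
The other liens, earliest effective date first: C (5 December 2019), E (26 July 2020), D (1 August 2021), B (3 July 2022).

A, C, E, D, B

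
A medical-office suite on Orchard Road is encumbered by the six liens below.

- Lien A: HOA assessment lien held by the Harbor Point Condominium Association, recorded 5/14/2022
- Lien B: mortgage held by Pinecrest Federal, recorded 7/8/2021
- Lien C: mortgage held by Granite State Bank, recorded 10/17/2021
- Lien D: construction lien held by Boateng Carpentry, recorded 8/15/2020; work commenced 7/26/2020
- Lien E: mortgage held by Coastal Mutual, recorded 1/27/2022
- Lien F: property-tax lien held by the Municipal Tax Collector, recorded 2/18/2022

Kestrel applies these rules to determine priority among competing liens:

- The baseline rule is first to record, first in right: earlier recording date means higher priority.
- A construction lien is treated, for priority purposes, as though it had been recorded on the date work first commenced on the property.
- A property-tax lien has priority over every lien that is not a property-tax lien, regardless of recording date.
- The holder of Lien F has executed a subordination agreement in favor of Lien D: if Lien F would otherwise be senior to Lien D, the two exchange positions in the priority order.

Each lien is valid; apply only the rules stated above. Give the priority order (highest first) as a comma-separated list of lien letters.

D, F, B, C, E, A

Adjusting effective dates: D relates back to 7/26/2020 (work commenced).
F, as a property-tax lien, has superpriority and ranks first.
The other liens, earliest effective date first: D (7/26/2020), B (7/8/2021), C (10/17/2021), E (1/27/2022), A (5/14/2022).
The subordination applies — F was senior to D — so F and D swap.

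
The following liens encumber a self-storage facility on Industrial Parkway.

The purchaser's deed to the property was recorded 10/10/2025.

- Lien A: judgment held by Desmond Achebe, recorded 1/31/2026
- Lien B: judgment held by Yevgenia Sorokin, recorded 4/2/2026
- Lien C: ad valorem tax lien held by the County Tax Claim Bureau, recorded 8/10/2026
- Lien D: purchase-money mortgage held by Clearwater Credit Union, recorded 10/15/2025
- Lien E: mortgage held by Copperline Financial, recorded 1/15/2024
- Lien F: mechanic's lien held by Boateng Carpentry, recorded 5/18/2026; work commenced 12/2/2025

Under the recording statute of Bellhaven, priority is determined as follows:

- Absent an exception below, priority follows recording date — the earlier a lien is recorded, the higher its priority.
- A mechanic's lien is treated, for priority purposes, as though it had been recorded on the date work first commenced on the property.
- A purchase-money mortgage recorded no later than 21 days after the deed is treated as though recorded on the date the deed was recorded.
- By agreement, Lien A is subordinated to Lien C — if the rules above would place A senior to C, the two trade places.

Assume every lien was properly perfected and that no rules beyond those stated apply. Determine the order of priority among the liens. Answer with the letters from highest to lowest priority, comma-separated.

E, D, F, C, B, A

Effective dates after the stated exceptions: D was recorded within the 21-day window, so its effective date is the deed date 10/10/2025; F's effective date is 12/2/2025, when work began.
Ordering by effective date: E (1/15/2024), D (10/10/2025), F (12/2/2025), A (1/31/2026), B (4/2/2026), C (8/10/2026).
A is senior to C before the subordination, so the two trade places.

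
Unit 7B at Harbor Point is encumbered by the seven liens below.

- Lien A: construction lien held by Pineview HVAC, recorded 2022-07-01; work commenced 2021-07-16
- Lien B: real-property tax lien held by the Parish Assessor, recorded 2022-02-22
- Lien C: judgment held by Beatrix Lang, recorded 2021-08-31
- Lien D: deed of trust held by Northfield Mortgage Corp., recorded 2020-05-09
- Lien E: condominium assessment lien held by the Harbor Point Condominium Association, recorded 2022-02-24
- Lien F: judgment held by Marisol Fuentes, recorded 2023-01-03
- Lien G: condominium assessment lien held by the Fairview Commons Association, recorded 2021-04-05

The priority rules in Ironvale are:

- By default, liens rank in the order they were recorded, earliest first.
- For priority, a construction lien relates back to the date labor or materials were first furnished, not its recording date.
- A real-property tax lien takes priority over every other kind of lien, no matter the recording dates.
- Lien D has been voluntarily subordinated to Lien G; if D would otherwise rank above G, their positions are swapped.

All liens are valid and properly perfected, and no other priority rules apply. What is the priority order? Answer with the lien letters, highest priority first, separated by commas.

Adjusting effective dates: A's effective date is 2021-07-16, when work began.
As a real-property tax lien, B is senior to every other lien.
The other liens, earliest effective date first: D (2020-05-09), G (2021-04-05), A (2021-07-16), C (2021-08-31), E (2022-02-24), F (2023-01-03).
D would otherwise be senior to G, so under the subordination agreement D and G exchange positions.

B, G, D, A, C, E, F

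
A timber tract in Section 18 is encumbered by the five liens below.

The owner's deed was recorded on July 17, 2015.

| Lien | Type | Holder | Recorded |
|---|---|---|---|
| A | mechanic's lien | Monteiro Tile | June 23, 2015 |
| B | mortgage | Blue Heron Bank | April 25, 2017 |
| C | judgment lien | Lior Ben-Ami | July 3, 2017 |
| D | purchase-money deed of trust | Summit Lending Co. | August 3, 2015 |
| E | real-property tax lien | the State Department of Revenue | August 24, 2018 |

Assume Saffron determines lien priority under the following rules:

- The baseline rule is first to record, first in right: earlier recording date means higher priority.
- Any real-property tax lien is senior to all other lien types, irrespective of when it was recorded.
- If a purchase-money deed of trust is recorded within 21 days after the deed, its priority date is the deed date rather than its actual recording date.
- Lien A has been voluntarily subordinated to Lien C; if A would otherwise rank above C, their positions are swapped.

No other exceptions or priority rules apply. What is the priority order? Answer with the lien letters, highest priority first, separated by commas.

E, C, D, B, A

First, effective dates: D relates back to the deed date July 17, 2015.
E is a real-property tax lien, so it outranks all other liens regardless of date.
Among the remaining liens, by effective date: A (June 23, 2015), D (July 17, 2015), B (April 25, 2017), C (July 3, 2017).
A is senior to C before the subordination, so the two trade places.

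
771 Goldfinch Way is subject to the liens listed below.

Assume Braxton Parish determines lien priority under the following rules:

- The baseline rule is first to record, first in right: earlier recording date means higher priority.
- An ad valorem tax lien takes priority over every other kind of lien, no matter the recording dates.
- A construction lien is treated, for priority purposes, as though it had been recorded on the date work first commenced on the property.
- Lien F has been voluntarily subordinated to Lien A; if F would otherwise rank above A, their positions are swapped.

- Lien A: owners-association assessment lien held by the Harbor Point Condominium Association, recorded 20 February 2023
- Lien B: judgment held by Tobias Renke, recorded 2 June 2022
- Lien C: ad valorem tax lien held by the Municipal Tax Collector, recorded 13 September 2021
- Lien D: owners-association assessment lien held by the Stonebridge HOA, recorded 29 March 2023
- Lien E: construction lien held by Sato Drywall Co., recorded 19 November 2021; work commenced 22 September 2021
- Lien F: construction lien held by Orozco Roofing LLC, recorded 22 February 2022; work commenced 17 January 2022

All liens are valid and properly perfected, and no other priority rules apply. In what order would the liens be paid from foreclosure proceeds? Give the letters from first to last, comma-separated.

Adjusting effective dates: E is treated as recorded 22 September 2021, the work-commencement date; F is treated as recorded 17 January 2022, the work-commencement date.
C is an ad valorem tax lien and takes priority over every other lien.
Ordering the rest by effective date: E (22 September 2021), F (17 January 2022), B (2 June 2022), A (20 February 2023), D (29 March 2023).
F would otherwise be senior to A, so under the subordination agreement F and A exchange positions.

C, E, A, B, F, D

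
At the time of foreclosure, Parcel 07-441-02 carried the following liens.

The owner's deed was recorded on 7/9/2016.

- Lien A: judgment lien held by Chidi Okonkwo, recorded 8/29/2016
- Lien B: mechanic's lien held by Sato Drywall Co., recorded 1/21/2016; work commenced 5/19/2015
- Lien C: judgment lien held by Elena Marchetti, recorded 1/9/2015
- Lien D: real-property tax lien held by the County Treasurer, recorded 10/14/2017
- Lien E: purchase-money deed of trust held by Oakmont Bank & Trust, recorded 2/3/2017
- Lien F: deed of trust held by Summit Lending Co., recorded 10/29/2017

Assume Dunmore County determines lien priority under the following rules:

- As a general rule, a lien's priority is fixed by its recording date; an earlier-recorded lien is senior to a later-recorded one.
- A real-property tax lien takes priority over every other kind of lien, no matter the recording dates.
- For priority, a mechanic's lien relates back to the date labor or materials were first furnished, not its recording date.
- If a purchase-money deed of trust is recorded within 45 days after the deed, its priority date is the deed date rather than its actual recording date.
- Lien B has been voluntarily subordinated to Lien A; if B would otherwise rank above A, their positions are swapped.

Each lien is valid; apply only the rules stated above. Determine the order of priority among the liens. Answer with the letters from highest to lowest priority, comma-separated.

D, C, A, B, E, F

Effective dates: B is treated as recorded 5/19/2015, the work-commencement date; E missed the 45-day window (209 days after the deed), so its recording date stands.
As a real-property tax lien, D is senior to every other lien.
Among the remaining liens, by effective date: C (1/9/2015), B (5/19/2015), A (8/29/2016), E (2/3/2017), F (10/29/2017).
B would otherwise be senior to A, so under the subordination agreement B and A exchange positions.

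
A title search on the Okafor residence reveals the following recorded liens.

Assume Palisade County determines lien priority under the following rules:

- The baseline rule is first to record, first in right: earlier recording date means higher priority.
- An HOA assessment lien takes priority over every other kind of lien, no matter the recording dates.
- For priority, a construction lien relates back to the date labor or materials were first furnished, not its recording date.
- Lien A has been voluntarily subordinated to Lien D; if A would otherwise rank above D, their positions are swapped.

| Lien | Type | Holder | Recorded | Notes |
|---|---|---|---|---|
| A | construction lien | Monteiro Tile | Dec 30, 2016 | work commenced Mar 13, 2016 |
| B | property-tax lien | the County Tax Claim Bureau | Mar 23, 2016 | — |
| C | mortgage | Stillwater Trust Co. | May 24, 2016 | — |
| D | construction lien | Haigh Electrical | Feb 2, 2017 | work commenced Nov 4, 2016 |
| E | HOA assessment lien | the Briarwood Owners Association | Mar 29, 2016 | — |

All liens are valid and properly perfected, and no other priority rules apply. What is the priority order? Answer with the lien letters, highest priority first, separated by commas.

Adjusting effective dates: A's effective date is Mar 13, 2016, when work began; D is treated as recorded Nov 4, 2016, the work-commencement date.
As an HOA assessment lien, E is senior to every other lien.
The other liens, earliest effective date first: A (Mar 13, 2016), B (Mar 23, 2016), C (May 24, 2016), D (Nov 4, 2016).
Because A would otherwise rank above D, the subordination swaps them.

E, D, B, C, A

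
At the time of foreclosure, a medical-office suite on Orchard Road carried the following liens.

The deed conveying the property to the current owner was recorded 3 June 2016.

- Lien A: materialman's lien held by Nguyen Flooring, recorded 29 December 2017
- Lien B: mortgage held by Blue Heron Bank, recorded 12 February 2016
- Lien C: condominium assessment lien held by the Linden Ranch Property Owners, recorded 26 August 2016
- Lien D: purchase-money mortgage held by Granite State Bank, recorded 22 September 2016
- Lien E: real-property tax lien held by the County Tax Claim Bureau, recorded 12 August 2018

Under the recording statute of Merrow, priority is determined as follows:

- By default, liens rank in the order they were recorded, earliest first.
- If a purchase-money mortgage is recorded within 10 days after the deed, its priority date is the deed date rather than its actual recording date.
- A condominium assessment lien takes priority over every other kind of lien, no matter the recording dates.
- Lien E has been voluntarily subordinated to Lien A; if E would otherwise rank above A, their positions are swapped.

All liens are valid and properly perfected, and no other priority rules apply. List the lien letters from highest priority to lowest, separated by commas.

Effective dates: D missed the 10-day window (111 days after the deed), so its recording date stands.
C is a condominium assessment lien and takes priority over every other lien.
The other liens, earliest effective date first: B (12 February 2016), D (22 September 2016), A (29 December 2017), E (12 August 2018).
Since E is not senior to A, the subordination leaves the order unchanged.

C, B, D, A, E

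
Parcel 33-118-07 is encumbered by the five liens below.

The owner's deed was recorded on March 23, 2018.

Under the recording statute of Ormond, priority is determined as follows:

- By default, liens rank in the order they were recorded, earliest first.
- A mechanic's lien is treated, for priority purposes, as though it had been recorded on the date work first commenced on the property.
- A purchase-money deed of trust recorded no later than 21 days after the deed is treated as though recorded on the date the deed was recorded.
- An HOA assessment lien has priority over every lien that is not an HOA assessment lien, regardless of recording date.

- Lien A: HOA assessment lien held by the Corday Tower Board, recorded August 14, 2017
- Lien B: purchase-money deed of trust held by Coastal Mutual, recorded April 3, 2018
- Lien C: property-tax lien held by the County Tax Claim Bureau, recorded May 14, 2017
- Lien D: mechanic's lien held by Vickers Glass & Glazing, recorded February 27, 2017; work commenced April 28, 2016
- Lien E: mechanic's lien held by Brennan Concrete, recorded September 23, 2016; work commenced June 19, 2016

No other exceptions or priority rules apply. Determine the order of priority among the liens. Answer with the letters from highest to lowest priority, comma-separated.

Adjusting effective dates: B was recorded within the 21-day window, so its effective date is the deed date March 23, 2018; D is treated as recorded April 28, 2016, the work-commencement date; E relates back to June 19, 2016 (work commenced).
A is an HOA assessment lien and takes priority over every other lien.
Ordering the rest by effective date: D (April 28, 2016), E (June 19, 2016), C (May 14, 2017), B (March 23, 2018).

A, D, E, C, B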